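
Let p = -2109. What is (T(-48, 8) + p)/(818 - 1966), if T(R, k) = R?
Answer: 2157/1148 ≈ 1.8789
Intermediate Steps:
(T(-48, 8) + p)/(818 - 1966) = (-48 - 2109)/(818 - 1966) = -2157/(-1148) = -2157*(-1/1148) = 2157/1148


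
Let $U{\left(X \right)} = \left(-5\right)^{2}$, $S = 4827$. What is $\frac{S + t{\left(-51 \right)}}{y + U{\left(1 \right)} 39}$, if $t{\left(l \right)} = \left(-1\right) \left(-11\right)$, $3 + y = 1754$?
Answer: $\frac{2419}{1363} \approx 1.7748$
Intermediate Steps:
$y = 1751$ ($y = -3 + 1754 = 1751$)
$U{\left(X \right)} = 25$
$t{\left(l \right)} = 11$
$\frac{S + t{\left(-51 \right)}}{y + U{\left(1 \right)} 39} = \frac{4827 + 11}{1751 + 25 \cdot 39} = \frac{4838}{1751 + 975} = \frac{4838}{2726} = 4838 \cdot \frac{1}{2726} = \frac{2419}{1363}$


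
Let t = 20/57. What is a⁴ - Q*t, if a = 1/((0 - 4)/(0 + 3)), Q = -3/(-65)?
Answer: 18983/63232 ≈ 0.30021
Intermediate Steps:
Q = 3/65 (Q = -3*(-1/65) = 3/65 ≈ 0.046154)
t = 20/57 (t = 20*(1/57) = 20/57 ≈ 0.35088)
a = -¾ (a = 1/(-4/3) = -¾ ≈ -0.75000)
a⁴ - Q*t = (-¾)⁴ - 3*20/(65*57) = 81/256 - 1*4/247 = 81/256 - 4/247 = 18983/63232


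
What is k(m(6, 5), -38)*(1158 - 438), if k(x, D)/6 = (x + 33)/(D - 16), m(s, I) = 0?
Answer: -2640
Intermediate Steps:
k(x, D) = 6*(33 + x)/(-16 + D) (k(x, D) = 6*((x + 33)/(D - 16)) = 6*((33 + x)/(-16 + D)) = 6*(33 + x)/(-16 + D))
k(m(6, 5), -38)*(1158 - 438) = (6*(33 + 0)/(-16 - 38))*(1158 - 438) = (6*33/(-54))*720 = (6*(-1/54)*33)*720 = -11/3*720 = -2640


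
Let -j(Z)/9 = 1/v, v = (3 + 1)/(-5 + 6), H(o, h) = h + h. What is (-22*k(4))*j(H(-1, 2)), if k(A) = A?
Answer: 198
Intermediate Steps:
H(o, h) = 2*h
v = 4 (v = 4/1 = 4*1 = 4)
j(Z) = -9/4
(-22*k(4))*j(H(-1, 2)) = -22*4*(-9/4) = -88*(-9/4) = 198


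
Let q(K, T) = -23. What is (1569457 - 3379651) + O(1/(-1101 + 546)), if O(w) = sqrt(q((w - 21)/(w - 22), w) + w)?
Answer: -1810194 + I*sqrt(7085130)/555 ≈ -1.8102e+6 + 4.796*I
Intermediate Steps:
O(w) = sqrt(-23 + w)
(1569457 - 3379651) + O(1/(-1101 + 546)) = (1569457 - 3379651) + sqrt(-23 + 1/(-1101 + 546)) = -1810194 + sqrt(-23 + 1/(-555)) = -1810194 + sqrt(-23 - 1/555) = -1810194 + sqrt(-12766/555) = -1810194 + I*sqrt(7085130)/555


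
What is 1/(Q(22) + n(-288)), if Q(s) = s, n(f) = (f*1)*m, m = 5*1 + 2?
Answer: -1/1994 ≈ -0.00050150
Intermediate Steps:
m = 7 (m = 5 + 2 = 7)
n(f) = 7*f (n(f) = (f*1)*7 = f*7 = 7*f)
1/(Q(22) + n(-288)) = 1/(22 + 7*(-288)) = 1/(22 - 2016) = 1/(-1994) = -1/1994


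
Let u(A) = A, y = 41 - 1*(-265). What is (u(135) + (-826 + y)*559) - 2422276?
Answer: -2712821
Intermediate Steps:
y = 306 (y = 41 + 265 = 306)
(u(135) + (-826 + y)*559) - 2422276 = (135 + (-826 + 306)*559) - 2422276 = (135 - 520*559) - 2422276 = (135 - 290680) - 2422276 = -290545 - 2422276 = -2712821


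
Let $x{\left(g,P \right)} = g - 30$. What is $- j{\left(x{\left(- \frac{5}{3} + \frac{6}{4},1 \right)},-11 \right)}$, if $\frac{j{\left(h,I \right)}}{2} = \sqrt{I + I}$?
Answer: $- 2 i \sqrt{22} \approx - 9.3808 i$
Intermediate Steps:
$x{\left(g,P \right)} = -30 + g$ ($x{\left(g,P \right)} = g - 30 = -30 + g$)
$j{\left(h,I \right)} = 2 \sqrt{2} \sqrt{I}$ ($j{\left(h,I \right)} = 2 \sqrt{I + I} = 2 \sqrt{2 I} = 2 \sqrt{2} \sqrt{I}$)
$- j{\left(x{\left(- \frac{5}{3} + \frac{6}{4},1 \right)},-11 \right)} = - 2 \sqrt{2} \sqrt{-11} = - 2 \sqrt{2} i \sqrt{11} = - 2 i \sqrt{22}$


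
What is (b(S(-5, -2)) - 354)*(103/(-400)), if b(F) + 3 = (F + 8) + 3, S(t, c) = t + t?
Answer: 9167/100 ≈ 91.670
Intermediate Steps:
S(t, c) = 2*t
b(F) = 8 + F (b(F) = -3 + ((F + 8) + 3) = -3 + ((8 + F) + 3) = -3 + (11 + F) = 8 + F)
(b(S(-5, -2)) - 354)*(103/(-400)) = ((8 + 2*(-5)) - 354)*(103/(-400)) = ((8 - 10) - 354)*(103*(-1/400)) = (-2 - 354)*(-103/400) = -356*(-103/400) = 9167/100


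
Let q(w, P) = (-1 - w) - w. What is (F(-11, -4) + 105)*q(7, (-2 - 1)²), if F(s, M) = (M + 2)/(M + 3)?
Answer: -1605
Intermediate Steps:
F(s, M) = (2 + M)/(3 + M)
q(w, P) = -1 - 2*w
(F(-11, -4) + 105)*q(7, (-2 - 1)²) = ((2 - 4)/(3 - 4) + 105)*(-1 - 2*7) = (-2/(-1) + 105)*(-1 - 14) = (-1*(-2) + 105)*(-15) = (2 + 105)*(-15) = 107*(-15) = -1605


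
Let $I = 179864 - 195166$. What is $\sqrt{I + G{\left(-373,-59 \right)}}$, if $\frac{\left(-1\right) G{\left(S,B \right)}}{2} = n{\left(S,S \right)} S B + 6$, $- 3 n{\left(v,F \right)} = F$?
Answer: $\frac{2 i \sqrt{12347373}}{3} \approx 2342.6 i$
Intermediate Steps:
$n{\left(v,F \right)} = - \frac{F}{3}$
$I = -15302$ ($I = 179864 - 195166 = -15302$)
$G{\left(S,B \right)} = -12 + \frac{2 B S^{2}}{3}$ ($G{\left(S,B \right)} = - 2 \left(- \frac{S}{3} S B + 6\right) = - 2 \left(- \frac{S^{2}}{3} B + 6\right) = - 2 \left(- \frac{B S^{2}}{3} + 6\right) = - 2 \left(6 - \frac{B S^{2}}{3}\right) = -12 + \frac{2 B S^{2}}{3}$)
$\sqrt{I + G{\left(-373,-59 \right)}} = \sqrt{-15302 + \left(-12 + \frac{2}{3} \left(-59\right) \left(-373\right)^{2}\right)} = \sqrt{-15302 + \left(-12 + \frac{2}{3} \left(-59\right) 139129\right)} = \sqrt{-15302 - \frac{16417258}{3}} = \sqrt{- \frac{16463164}{3}} = \frac{2 i \sqrt{12347373}}{3}$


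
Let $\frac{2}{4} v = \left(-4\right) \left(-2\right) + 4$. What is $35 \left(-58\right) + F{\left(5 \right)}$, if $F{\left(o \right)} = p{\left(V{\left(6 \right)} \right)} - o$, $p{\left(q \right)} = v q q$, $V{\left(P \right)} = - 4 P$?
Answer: $11789$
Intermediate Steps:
$v = 24$ ($v = 2 \left(\left(-4\right) \left(-2\right) + 4\right) = 2 \left(8 + 4\right) = 2 \cdot 12 = 24$)
$p{\left(q \right)} = 24 q^{2}$ ($p{\left(q \right)} = 24 q q = 24 q^{2}$)
$F{\left(o \right)} = 13824 - o$ ($F{\left(o \right)} = 24 \left(\left(-4\right) 6\right)^{2} - o = 24 \left(-24\right)^{2} - o = 24 \cdot 576 - o = 13824 - o$)
$35 \left(-58\right) + F{\left(5 \right)} = 35 \left(-58\right) + \left(13824 - 5\right) = -2030 + \left(13824 - 5\right) = -2030 + 13819 = 11789$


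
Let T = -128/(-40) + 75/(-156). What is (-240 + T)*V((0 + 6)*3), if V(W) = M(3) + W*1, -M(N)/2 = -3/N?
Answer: -61693/13 ≈ -4745.6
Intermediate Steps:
M(N) = 6/N (M(N) = -(-6)/N = 6/N)
T = 707/260 (T = -128*(-1/40) + 75*(-1/156) = 16/5 - 25/52 = 707/260 ≈ 2.7192)
V(W) = 2 + W (V(W) = 6/3 + W*1 = 6*(⅓) + W = 2 + W)
(-240 + T)*V((0 + 6)*3) = (-240 + 707/260)*(2 + (0 + 6)*3) = -61693*(2 + 6*3)/260 = -61693*(2 + 18)/260 = -61693/260*20 = -61693/13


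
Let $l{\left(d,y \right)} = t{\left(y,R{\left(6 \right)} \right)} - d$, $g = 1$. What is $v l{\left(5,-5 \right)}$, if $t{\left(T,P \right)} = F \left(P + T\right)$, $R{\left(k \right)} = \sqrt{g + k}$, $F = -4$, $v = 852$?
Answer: $12780 - 3408 \sqrt{7} \approx 3763.3$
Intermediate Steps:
$R{\left(k \right)} = \sqrt{1 + k}$
$t{\left(T,P \right)} = - 4 P - 4 T$ ($t{\left(T,P \right)} = - 4 \left(P + T\right) = - 4 P - 4 T$)
$l{\left(d,y \right)} = - d - 4 y - 4 \sqrt{7}$ ($l{\left(d,y \right)} = \left(- 4 \sqrt{1 + 6} - 4 y\right) - d = \left(- 4 \sqrt{7} - 4 y\right) - d = \left(- 4 y - 4 \sqrt{7}\right) - d = - d - 4 y - 4 \sqrt{7}$)
$v l{\left(5,-5 \right)} = 852 \left(\left(-1\right) 5 - -20 - 4 \sqrt{7}\right) = 852 \left(-5 + 20 - 4 \sqrt{7}\right) = 852 \left(15 - 4 \sqrt{7}\right) = 12780 - 3408 \sqrt{7}$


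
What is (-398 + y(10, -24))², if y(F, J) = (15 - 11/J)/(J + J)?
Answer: 210558923689/1327104 ≈ 1.5866e+5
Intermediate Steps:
y(F, J) = (15 - 11/J)/(2*J) (y(F, J) = (15 - 11/J)/((2*J)) = (15 - 11/J)*(1/(2*J)) = (15 - 11/J)/(2*J))
(-398 + y(10, -24))² = (-398 + (½)*(-11 + 15*(-24))/(-24)²)² = (-398 + (½)*(1/576)*(-11 - 360))² = (-398 + (½)*(1/576)*(-371))² = (-398 - 371/1152)² = (-458867/1152)² = 210558923689/1327104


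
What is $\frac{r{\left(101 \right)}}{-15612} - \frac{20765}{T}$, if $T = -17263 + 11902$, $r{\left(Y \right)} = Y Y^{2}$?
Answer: $- \frac{577695609}{9299548} \approx -62.121$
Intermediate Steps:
$r{\left(Y \right)} = Y^{3}$
$T = -5361$
$\frac{r{\left(101 \right)}}{-15612} - \frac{20765}{T} = \frac{101^{3}}{-15612} - \frac{20765}{-5361} = 1030301 \left(- \frac{1}{15612}\right) - - \frac{20765}{5361} = - \frac{1030301}{15612} + \frac{20765}{5361} = - \frac{577695609}{9299548}$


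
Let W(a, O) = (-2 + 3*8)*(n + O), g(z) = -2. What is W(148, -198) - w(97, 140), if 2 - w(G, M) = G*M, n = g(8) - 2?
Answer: 9134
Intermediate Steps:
n = -4 (n = -2 - 2 = -4)
w(G, M) = 2 - G*M
W(a, O) = -88 + 22*O (W(a, O) = (-2 + 3*8)*(-4 + O) = (-2 + 24)*(-4 + O) = 22*(-4 + O) = -88 + 22*O)
W(148, -198) - w(97, 140) = (-88 + 22*(-198)) - (2 - 1*97*140) = (-88 - 4356) - (2 - 13580) = -4444 - 1*(-13578) = -4444 + 13578 = 9134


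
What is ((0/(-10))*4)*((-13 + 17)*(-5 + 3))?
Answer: 0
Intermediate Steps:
((0/(-10))*4)*((-13 + 17)*(-5 + 3)) = ((0*(-1/10))*4)*(4*(-2)) = (0*4)*(-8) = 0*(-8) = 0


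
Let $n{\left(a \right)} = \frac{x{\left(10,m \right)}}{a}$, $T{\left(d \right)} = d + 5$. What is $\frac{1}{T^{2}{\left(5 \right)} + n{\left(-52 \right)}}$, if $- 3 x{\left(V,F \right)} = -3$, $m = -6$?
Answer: $\frac{52}{5199} \approx 0.010002$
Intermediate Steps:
$x{\left(V,F \right)} = 1$ ($x{\left(V,F \right)} = \left(- \frac{1}{3}\right) \left(-3\right) = 1$)
$T{\left(d \right)} = 5 + d$
$n{\left(a \right)} = \frac{1}{a}$ ($n{\left(a \right)} = 1 \frac{1}{a} = \frac{1}{a}$)
$\frac{1}{T^{2}{\left(5 \right)} + n{\left(-52 \right)}} = \frac{1}{\left(5 + 5\right)^{2} + \frac{1}{-52}} = \frac{1}{10^{2} - \frac{1}{52}} = \frac{1}{100 - \frac{1}{52}} = \frac{1}{\frac{5199}{52}} = \frac{52}{5199}$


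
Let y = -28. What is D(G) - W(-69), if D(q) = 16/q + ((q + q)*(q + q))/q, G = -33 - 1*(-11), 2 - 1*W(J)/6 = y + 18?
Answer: -1768/11 ≈ -160.73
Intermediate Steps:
W(J) = 72 (W(J) = 12 - 6*(-28 + 18) = 12 - 6*(-10) = 12 + 60 = 72)
G = -22 (G = -33 + 11 = -22)
D(q) = 4*q + 16/q (D(q) = 16/q + ((2*q)*(2*q))/q = 16/q + (4*q²)/q = 16/q + 4*q = 4*q + 16/q)
D(G) - W(-69) = (4*(-22) + 16/(-22)) - 1*72 = (-88 + 16*(-1/22)) - 72 = (-88 - 8/11) - 72 = -976/11 - 72 = -1768/11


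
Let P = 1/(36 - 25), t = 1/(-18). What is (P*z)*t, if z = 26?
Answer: -13/99 ≈ -0.13131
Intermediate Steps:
t = -1/18 ≈ -0.055556
P = 1/11 ≈ 0.090909
(P*z)*t = ((1/11)*26)*(-1/18) = (26/11)*(-1/18) = -13/99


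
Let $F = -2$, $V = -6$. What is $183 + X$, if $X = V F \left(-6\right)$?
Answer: $111$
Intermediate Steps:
$X = -72$ ($X = \left(-6\right) \left(-2\right) \left(-6\right) = 12 \left(-6\right) = -72$)
$183 + X = 183 - 72 = 111$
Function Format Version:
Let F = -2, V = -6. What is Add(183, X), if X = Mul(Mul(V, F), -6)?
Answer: 111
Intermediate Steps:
X = -72 (X = Mul(Mul(-6, -2), -6) = Mul(12, -6) = -72)
Add(183, X) = Add(183, -72) = 111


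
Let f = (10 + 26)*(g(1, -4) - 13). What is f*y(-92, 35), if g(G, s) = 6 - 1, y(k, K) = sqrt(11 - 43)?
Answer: -1152*I*sqrt(2) ≈ -1629.2*I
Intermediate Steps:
y(k, K) = 4*I*sqrt(2) (y(k, K) = sqrt(-32) = 4*I*sqrt(2))
g(G, s) = 5
f = -288 (f = (10 + 26)*(5 - 13) = 36*(-8) = -288)
f*y(-92, 35) = -1152*I*sqrt(2)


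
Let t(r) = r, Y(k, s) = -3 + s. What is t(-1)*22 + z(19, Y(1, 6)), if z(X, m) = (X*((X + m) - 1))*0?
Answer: -22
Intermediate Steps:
z(X, m) = 0 (z(X, m) = (X*(-1 + X + m))*0 = 0)
t(-1)*22 + z(19, Y(1, 6)) = -1*22 + 0 = -22 + 0 = -22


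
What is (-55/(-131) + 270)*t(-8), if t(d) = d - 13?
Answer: -743925/131 ≈ -5678.8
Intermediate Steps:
t(d) = -13 + d
(-55/(-131) + 270)*t(-8) = (-55/(-131) + 270)*(-13 - 8) = (-55*(-1/131) + 270)*(-21) = (55/131 + 270)*(-21) = (35425/131)*(-21) = -743925/131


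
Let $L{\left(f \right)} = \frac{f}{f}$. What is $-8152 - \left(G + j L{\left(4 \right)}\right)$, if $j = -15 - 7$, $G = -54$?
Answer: $-8076$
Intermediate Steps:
$L{\left(f \right)} = 1$
$j = -22$ ($j = -15 - 7 = -22$)
$-8152 - \left(G + j L{\left(4 \right)}\right) = -8152 - \left(-54 - 22\right) = -8152 - -76 = -8152 + 76 = -8076$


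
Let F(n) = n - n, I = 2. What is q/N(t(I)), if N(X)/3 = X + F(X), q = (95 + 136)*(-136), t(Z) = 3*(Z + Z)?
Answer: -2618/3 ≈ -872.67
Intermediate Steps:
F(n) = 0
t(Z) = 6*Z (t(Z) = 3*(2*Z) = 6*Z)
q = -31416 (q = 231*(-136) = -31416)
N(X) = 3*X (N(X) = 3*(X + 0) = 3*X)
q/N(t(I)) = -31416/(3*(6*2)) = -31416/(3*12) = -31416/36 = -31416*1/36 = -2618/3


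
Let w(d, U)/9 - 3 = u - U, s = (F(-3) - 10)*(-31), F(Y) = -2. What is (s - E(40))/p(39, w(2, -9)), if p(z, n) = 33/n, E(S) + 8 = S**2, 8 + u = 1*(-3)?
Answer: -3660/11 ≈ -332.73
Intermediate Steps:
u = -11 (u = -8 + 1*(-3) = -8 - 3 = -11)
s = 372 (s = (-2 - 10)*(-31) = -12*(-31) = 372)
E(S) = -8 + S**2
w(d, U) = -72 - 9*U (w(d, U) = 27 + 9*(-11 - U) = 27 + (-99 - 9*U) = -72 - 9*U)
(s - E(40))/p(39, w(2, -9)) = (372 - (-8 + 40**2))/((33/(-72 - 9*(-9)))) = (372 - (-8 + 1600))/((33/(-72 + 81))) = (372 - 1*1592)/((33/9)) = (372 - 1592)/((33*(1/9))) = -1220/11/3 = -1220*3/11 = -3660/11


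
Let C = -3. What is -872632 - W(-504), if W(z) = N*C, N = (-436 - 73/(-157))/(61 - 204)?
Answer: -19591255895/22451 ≈ -8.7262e+5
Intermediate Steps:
N = 68379/22451 (N = (-436 - 73*(-1/157))/(-143) = (-436 + 73/157)*(-1/143) = -68379/157*(-1/143) = 68379/22451 ≈ 3.0457)
W(z) = -205137/22451 (W(z) = (68379/22451)*(-3) = -205137/22451)
-872632 - W(-504) = -872632 - 1*(-205137/22451) = -872632 + 205137/22451 = -19591255895/22451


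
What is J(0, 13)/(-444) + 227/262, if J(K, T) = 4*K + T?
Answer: 48691/58164 ≈ 0.83713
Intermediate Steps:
J(K, T) = T + 4*K
J(0, 13)/(-444) + 227/262 = (13 + 4*0)/(-444) + 227/262 = (13 + 0)*(-1/444) + 227*(1/262) = 13*(-1/444) + 227/262 = -13/444 + 227/262 = 48691/58164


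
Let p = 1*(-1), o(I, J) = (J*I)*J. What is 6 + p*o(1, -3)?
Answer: -3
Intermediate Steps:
o(I, J) = I*J**2 (o(I, J) = (I*J)*J = I*J**2)
p = -1
6 + p*o(1, -3) = 6 - (-3)**2 = 6 - 9 = -3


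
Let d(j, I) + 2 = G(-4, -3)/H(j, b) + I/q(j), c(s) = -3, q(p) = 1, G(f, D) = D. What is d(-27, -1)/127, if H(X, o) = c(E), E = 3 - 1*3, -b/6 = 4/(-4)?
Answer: -2/127 ≈ -0.015748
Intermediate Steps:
b = 6 (b = -24/(-4) = -24*(-1)/4 = -6*(-1) = 6)
E = 0 (E = 3 - 3 = 0)
H(X, o) = -3
d(j, I) = -1 + I (d(j, I) = -2 + (-3/(-3) + I/1) = -2 + (-3*(-⅓) + I*1) = -2 + (1 + I) = -1 + I)
d(-27, -1)/127 = (-1 - 1)/127 = -2*1/127 = -2/127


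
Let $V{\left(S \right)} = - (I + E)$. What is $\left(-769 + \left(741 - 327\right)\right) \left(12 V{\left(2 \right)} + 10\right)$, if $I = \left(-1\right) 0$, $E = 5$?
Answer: $17750$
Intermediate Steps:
$I = 0$
$V{\left(S \right)} = -5$ ($V{\left(S \right)} = - (0 + 5) = \left(-1\right) 5 = -5$)
$\left(-769 + \left(741 - 327\right)\right) \left(12 V{\left(2 \right)} + 10\right) = \left(-769 + \left(741 - 327\right)\right) \left(12 \left(-5\right) + 10\right) = \left(-769 + 414\right) \left(-60 + 10\right) = \left(-355\right) \left(-50\right) = 17750$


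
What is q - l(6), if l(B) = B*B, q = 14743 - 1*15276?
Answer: -569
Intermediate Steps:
q = -533 (q = 14743 - 15276 = -533)
l(B) = B²
q - l(6) = -533 - 1*6² = -533 - 1*36 = -533 - 36 = -569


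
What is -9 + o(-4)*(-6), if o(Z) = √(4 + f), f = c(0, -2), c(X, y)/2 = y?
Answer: -9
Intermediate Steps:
c(X, y) = 2*y
f = -4 (f = 2*(-2) = -4)
o(Z) = 0 (o(Z) = √(4 - 4) = √0 = 0)
-9 + o(-4)*(-6) = -9 + 0*(-6) = -9 + 0 = -9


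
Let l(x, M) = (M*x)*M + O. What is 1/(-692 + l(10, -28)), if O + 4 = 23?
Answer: 1/7167 ≈ 0.00013953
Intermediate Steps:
O = 19 (O = -4 + 23 = 19)
l(x, M) = 19 + x*M² (l(x, M) = (M*x)*M + 19 = x*M² + 19 = 19 + x*M²)
1/(-692 + l(10, -28)) = 1/(-692 + (19 + 10*(-28)²)) = 1/(-692 + (19 + 10*784)) = 1/(-692 + (19 + 7840)) = 1/(-692 + 7859) = 1/7167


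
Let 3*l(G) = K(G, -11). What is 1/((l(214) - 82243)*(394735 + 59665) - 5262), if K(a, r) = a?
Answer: -3/112016431786 ≈ -2.6782e-11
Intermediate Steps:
l(G) = G/3
1/((l(214) - 82243)*(394735 + 59665) - 5262) = 1/(((⅓)*214 - 82243)*(394735 + 59665) - 5262) = 1/((214/3 - 82243)*454400 - 5262) = 1/(-246515/3*454400 - 5262) = 1/(-112016416000/3 - 5262) = 1/(-112016431786/3) = -3/112016431786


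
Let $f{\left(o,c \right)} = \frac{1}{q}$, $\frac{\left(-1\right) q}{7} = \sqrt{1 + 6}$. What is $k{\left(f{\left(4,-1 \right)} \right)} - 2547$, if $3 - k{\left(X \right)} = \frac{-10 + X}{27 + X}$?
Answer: $- \frac{17189849}{6758} + \frac{7 \sqrt{7}}{6758} \approx -2543.6$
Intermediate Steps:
$q = - 7 \sqrt{7}$ ($q = - 7 \sqrt{1 + 6} = - 7 \sqrt{7} \approx -18.52$)
$f{\left(o,c \right)} = - \frac{\sqrt{7}}{49}$ ($f{\left(o,c \right)} = \frac{1}{\left(-7\right) \sqrt{7}} = - \frac{\sqrt{7}}{49}$)
$k{\left(X \right)} = 3 - \frac{-10 + X}{27 + X}$
$k{\left(f{\left(4,-1 \right)} \right)} - 2547 = \frac{91 + 2 \left(- \frac{\sqrt{7}}{49}\right)}{27 - \frac{\sqrt{7}}{49}} - 2547 = \frac{91 - \frac{2 \sqrt{7}}{49}}{27 - \frac{\sqrt{7}}{49}} - 2547 = -2547 + \frac{91 - \frac{2 \sqrt{7}}{49}}{27 - \frac{\sqrt{7}}{49}}$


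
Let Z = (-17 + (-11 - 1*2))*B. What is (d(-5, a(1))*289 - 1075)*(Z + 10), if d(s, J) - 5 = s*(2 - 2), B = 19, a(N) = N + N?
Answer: -207200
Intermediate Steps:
a(N) = 2*N
d(s, J) = 5 (d(s, J) = 5 + s*(2 - 2) = 5 + s*0 = 5 + 0 = 5)
Z = -570 (Z = (-17 + (-11 - 1*2))*19 = (-17 + (-11 - 2))*19 = (-17 - 13)*19 = -30*19 = -570)
(d(-5, a(1))*289 - 1075)*(Z + 10) = (5*289 - 1075)*(-570 + 10) = (1445 - 1075)*(-560) = 370*(-560) = -207200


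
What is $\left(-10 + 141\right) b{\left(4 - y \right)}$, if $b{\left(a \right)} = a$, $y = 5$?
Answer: $-131$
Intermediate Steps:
$\left(-10 + 141\right) b{\left(4 - y \right)} = \left(-10 + 141\right) \left(4 - 5\right) = 131 \left(4 - 5\right) = 131 \left(-1\right) = -131$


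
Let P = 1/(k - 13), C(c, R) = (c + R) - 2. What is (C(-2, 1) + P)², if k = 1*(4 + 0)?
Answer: 784/81 ≈ 9.6790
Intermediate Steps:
k = 4 (k = 1*4 = 4)
C(c, R) = -2 + R + c (C(c, R) = (R + c) - 2 = -2 + R + c)
P = -⅑ (P = 1/(4 - 13) = 1/(-9) = -⅑ ≈ -0.11111)
(C(-2, 1) + P)² = ((-2 + 1 - 2) - ⅑)² = (-3 - ⅑)² = (-28/9)² = 784/81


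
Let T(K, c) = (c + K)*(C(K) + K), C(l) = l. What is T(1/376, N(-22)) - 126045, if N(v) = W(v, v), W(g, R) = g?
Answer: -8909877231/70688 ≈ -1.2605e+5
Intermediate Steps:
N(v) = v
T(K, c) = 2*K*(K + c) (T(K, c) = (c + K)*(K + K) = (K + c)*(2*K) = 2*K*(K + c))
T(1/376, N(-22)) - 126045 = 2*(1/376 - 22)/376 - 126045 = 2*(1/376)*(1/376 - 22) - 126045 = 2*(1/376)*(-8271/376) - 126045 = -8271/70688 - 126045 = -8909877231/70688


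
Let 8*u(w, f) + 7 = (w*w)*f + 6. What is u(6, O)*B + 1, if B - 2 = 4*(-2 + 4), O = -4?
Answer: -721/4 ≈ -180.25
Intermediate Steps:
u(w, f) = -⅛ + f*w²/8 (u(w, f) = -7/8 + ((w*w)*f + 6)/8 = -7/8 + (w²*f + 6)/8 = -7/8 + (f*w² + 6)/8 = -7/8 + (6 + f*w²)/8 = -7/8 + (¾ + f*w²/8) = -⅛ + f*w²/8)
B = 10 (B = 2 + 4*(-2 + 4) = 2 + 4*2 = 2 + 8 = 10)
u(6, O)*B + 1 = (-⅛ + (⅛)*(-4)*6²)*10 + 1 = (-⅛ + (⅛)*(-4)*36)*10 + 1 = (-⅛ - 18)*10 + 1 = -145/8*10 + 1 = -725/4 + 1 = -721/4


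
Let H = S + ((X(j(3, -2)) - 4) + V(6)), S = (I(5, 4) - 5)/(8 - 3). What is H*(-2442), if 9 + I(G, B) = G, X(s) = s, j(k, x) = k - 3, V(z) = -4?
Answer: 119658/5 ≈ 23932.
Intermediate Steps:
j(k, x) = -3 + k
I(G, B) = -9 + G
S = -9/5 (S = ((-9 + 5) - 5)/(8 - 3) = (-4 - 5)/5 = -9*1/5 = -9/5 ≈ -1.8000)
H = -49/5 (H = -9/5 + (((-3 + 3) - 4) - 4) = -9/5 + ((0 - 4) - 4) = -9/5 + (-4 - 4) = -9/5 - 8 = -49/5 ≈ -9.8000)
H*(-2442) = -49/5*(-2442) = 119658/5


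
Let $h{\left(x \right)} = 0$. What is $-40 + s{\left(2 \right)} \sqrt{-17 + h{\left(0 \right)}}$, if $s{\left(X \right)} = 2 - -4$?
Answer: $-40 + 6 i \sqrt{17} \approx -40.0 + 24.739 i$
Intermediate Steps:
$s{\left(X \right)} = 6$ ($s{\left(X \right)} = 2 + 4 = 6$)
$-40 + s{\left(2 \right)} \sqrt{-17 + h{\left(0 \right)}} = -40 + 6 \sqrt{-17 + 0} = -40 + 6 \sqrt{-17} = -40 + 6 i \sqrt{17}$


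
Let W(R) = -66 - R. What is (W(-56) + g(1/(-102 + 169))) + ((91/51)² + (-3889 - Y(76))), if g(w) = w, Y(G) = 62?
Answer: -689714159/174267 ≈ -3957.8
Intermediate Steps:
(W(-56) + g(1/(-102 + 169))) + ((91/51)² + (-3889 - Y(76))) = ((-66 - 1*(-56)) + 1/(-102 + 169)) + ((91/51)² + (-3889 - 1*62)) = ((-66 + 56) + 1/67) + ((91*(1/51))² + (-3889 - 62)) = (-10 + 1/67) + ((91/51)² - 3951) = -669/67 + (8281/2601 - 3951) = -669/67 - 10268270/2601 = -689714159/174267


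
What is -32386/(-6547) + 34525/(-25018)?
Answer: 584197773/163792846 ≈ 3.5667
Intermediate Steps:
-32386/(-6547) + 34525/(-25018) = -32386*(-1/6547) + 34525*(-1/25018) = 32386/6547 - 34525/25018 = 584197773/163792846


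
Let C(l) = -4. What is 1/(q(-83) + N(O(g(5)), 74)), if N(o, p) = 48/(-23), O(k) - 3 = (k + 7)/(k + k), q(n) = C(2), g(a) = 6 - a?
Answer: -23/140 ≈ -0.16429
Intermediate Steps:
q(n) = -4
O(k) = 3 + (7 + k)/(2*k) (O(k) = 3 + (k + 7)/(k + k) = 3 + (7 + k)/((2*k)) = 3 + (7 + k)*(1/(2*k)) = 3 + (7 + k)/(2*k))
N(o, p) = -48/23 (N(o, p) = 48*(-1/23) = -48/23)
1/(q(-83) + N(O(g(5)), 74)) = 1/(-4 - 48/23) = 1/(-140/23) = -23/140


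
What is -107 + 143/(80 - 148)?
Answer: -7419/68 ≈ -109.10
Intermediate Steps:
-107 + 143/(80 - 148) = -107 + 143/(-68) = -107 + 143*(-1/68) = -107 - 143/68 = -7419/68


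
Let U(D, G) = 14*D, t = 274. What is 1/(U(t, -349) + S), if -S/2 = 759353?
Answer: -1/1514870 ≈ -6.6012e-7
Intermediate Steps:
S = -1518706 (S = -2*759353 = -1518706)
1/(U(t, -349) + S) = 1/(14*274 - 1518706) = 1/(3836 - 1518706) = 1/(-1514870) = -1/1514870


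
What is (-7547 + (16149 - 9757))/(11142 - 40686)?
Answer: 385/9848 ≈ 0.039094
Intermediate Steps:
(-7547 + (16149 - 9757))/(11142 - 40686) = (-7547 + 6392)/(-29544) = -1155*(-1/29544) = 385/9848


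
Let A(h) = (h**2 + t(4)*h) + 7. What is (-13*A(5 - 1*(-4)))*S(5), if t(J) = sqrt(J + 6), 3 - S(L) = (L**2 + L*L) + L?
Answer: 59488 + 6084*sqrt(10) ≈ 78727.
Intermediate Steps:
S(L) = 3 - L - 2*L**2 (S(L) = 3 - ((L**2 + L*L) + L) = 3 - ((L**2 + L**2) + L) = 3 - (2*L**2 + L) = 3 - (L + 2*L**2) = 3 + (-L - 2*L**2) = 3 - L - 2*L**2)
t(J) = sqrt(6 + J)
A(h) = 7 + h**2 + h*sqrt(10) (A(h) = (h**2 + sqrt(6 + 4)*h) + 7 = (h**2 + sqrt(10)*h) + 7 = (h**2 + h*sqrt(10)) + 7 = 7 + h**2 + h*sqrt(10))
(-13*A(5 - 1*(-4)))*S(5) = (-13*(7 + (5 - 1*(-4))**2 + (5 - 1*(-4))*sqrt(10)))*(3 - 1*5 - 2*5**2) = (-13*(7 + (5 + 4)**2 + (5 + 4)*sqrt(10)))*(3 - 5 - 2*25) = (-13*(7 + 9**2 + 9*sqrt(10)))*(3 - 5 - 50) = -13*(7 + 81 + 9*sqrt(10))*(-52) = -13*(88 + 9*sqrt(10))*(-52) = (-1144 - 117*sqrt(10))*(-52) = 59488 + 6084*sqrt(10)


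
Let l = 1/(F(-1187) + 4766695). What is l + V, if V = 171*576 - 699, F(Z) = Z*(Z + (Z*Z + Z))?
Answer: 162818466961289/1664861570 ≈ 97797.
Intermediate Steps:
F(Z) = Z*(Z² + 2*Z) (F(Z) = Z*(Z + (Z² + Z)) = Z*(Z + (Z + Z²)) = Z*(Z² + 2*Z))
l = -1/1664861570 (l = 1/((-1187)²*(2 - 1187) + 4766695) = 1/(1408969*(-1185) + 4766695) = 1/(-1669628265 + 4766695) = 1/(-1664861570) = -1/1664861570 ≈ -6.0065e-10)
V = 97797 (V = 98496 - 699 = 97797)
l + V = -1/1664861570 + 97797 = 162818466961289/1664861570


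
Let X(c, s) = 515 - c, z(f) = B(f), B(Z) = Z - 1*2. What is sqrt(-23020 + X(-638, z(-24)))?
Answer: I*sqrt(21867) ≈ 147.88*I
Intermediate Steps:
B(Z) = -2 + Z (B(Z) = Z - 2 = -2 + Z)
z(f) = -2 + f
sqrt(-23020 + X(-638, z(-24))) = sqrt(-23020 + (515 - 1*(-638))) = sqrt(-23020 + (515 + 638)) = sqrt(-23020 + 1153) = sqrt(-21867) = I*sqrt(21867)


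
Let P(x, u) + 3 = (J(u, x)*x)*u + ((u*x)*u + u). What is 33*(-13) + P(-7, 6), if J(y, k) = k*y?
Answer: 1086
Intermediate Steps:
P(x, u) = -3 + u + x*u**2 + u**2*x**2 (P(x, u) = -3 + (((x*u)*x)*u + ((u*x)*u + u)) = -3 + (((u*x)*x)*u + (x*u**2 + u)) = -3 + ((u*x**2)*u + (u + x*u**2)) = -3 + (u**2*x**2 + (u + x*u**2)) = -3 + (u + x*u**2 + u**2*x**2) = -3 + u + x*u**2 + u**2*x**2)
33*(-13) + P(-7, 6) = 33*(-13) + (-3 + 6 - 7*6**2 + 6**2*(-7)**2) = -429 + (-3 + 6 - 7*36 + 36*49) = -429 + (-3 + 6 - 252 + 1764) = -429 + 1515 = 1086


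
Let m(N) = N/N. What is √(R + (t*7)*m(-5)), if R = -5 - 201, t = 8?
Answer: 5*I*√6 ≈ 12.247*I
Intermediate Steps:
m(N) = 1
R = -206
√(R + (t*7)*m(-5)) = √(-206 + (8*7)*1) = √(-206 + 56*1) = √(-206 + 56) = √(-150) = 5*I*√6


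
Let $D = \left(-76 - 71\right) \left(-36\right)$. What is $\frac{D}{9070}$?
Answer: $\frac{2646}{4535} \approx 0.58346$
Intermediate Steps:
$D = 5292$ ($D = \left(-147\right) \left(-36\right) = 5292$)
$\frac{D}{9070} = \frac{5292}{9070} = 5292 \cdot \frac{1}{9070} = \frac{2646}{4535}$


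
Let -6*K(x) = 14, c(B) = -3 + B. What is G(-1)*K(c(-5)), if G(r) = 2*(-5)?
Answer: 70/3 ≈ 23.333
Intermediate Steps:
G(r) = -10
K(x) = -7/3 (K(x) = -1/6*14 = -7/3)
G(-1)*K(c(-5)) = -10*(-7/3) = 70/3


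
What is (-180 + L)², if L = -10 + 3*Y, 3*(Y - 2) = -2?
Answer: 34596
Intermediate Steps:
Y = 4/3 (Y = 2 + (⅓)*(-2) = 2 - ⅔ = 4/3 ≈ 1.3333)
L = -6 (L = -10 + 3*(4/3) = -10 + 4 = -6)
(-180 + L)² = (-180 - 6)² = (-186)² = 34596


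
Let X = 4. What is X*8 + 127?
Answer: 159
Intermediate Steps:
X*8 + 127 = 4*8 + 127 = 32 + 127 = 159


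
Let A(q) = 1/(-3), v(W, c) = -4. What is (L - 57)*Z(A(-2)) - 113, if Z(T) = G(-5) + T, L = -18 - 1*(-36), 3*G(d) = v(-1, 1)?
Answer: -48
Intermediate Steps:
G(d) = -4/3 (G(d) = (1/3)*(-4) = -4/3)
L = 18 (L = -18 + 36 = 18)
A(q) = -1/3
Z(T) = -4/3 + T
(L - 57)*Z(A(-2)) - 113 = (18 - 57)*(-4/3 - 1/3) - 113 = -39*(-5/3) - 113 = 65 - 113 = -48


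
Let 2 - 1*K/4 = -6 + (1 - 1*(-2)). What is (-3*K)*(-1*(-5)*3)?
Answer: -900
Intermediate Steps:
K = 20 (K = 8 - 4*(-6 + (1 - 1*(-2))) = 8 - 4*(-6 + (1 + 2)) = 8 - 4*(-6 + 3) = 8 - 4*(-3) = 8 + 12 = 20)
(-3*K)*(-1*(-5)*3) = (-3*20)*(-1*(-5)*3) = -300*3 = -60*15 = -900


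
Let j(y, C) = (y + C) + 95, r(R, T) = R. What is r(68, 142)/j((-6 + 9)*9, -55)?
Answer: 68/67 ≈ 1.0149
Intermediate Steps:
j(y, C) = 95 + C + y (j(y, C) = (C + y) + 95 = 95 + C + y)
r(68, 142)/j((-6 + 9)*9, -55) = 68/(95 - 55 + (-6 + 9)*9) = 68/(95 - 55 + 3*9) = 68/(95 - 55 + 27) = 68/67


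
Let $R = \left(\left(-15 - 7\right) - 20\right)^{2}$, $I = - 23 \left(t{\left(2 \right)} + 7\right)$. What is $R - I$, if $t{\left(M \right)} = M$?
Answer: $1971$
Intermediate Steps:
$I = -207$ ($I = - 23 \left(2 + 7\right) = \left(-23\right) 9 = -207$)
$R = 1764$ ($R = \left(\left(-15 - 7\right) - 20\right)^{2} = \left(-22 - 20\right)^{2} = \left(-42\right)^{2} = 1764$)
$R - I = 1764 - -207 = 1764 + 207 = 1971$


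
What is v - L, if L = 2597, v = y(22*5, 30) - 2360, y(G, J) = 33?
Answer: -4924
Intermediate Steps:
v = -2327 (v = 33 - 2360 = -2327)
v - L = -2327 - 1*2597 = -2327 - 2597 = -4924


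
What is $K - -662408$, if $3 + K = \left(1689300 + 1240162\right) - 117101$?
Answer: $3474766$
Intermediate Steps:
$K = 2812358$ ($K = -3 + \left(\left(1689300 + 1240162\right) - 117101\right) = -3 + \left(2929462 - 117101\right) = -3 + 2812361 = 2812358$)
$K - -662408 = 2812358 - -662408 = 2812358 + 662408 = 3474766$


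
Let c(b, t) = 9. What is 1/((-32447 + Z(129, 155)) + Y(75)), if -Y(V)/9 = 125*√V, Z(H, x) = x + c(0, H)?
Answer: -3587/105252246 + 625*√3/105252246 ≈ -2.3795e-5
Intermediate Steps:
Z(H, x) = 9 + x (Z(H, x) = x + 9 = 9 + x)
Y(V) = -1125*√V
1/((-32447 + Z(129, 155)) + Y(75)) = 1/((-32447 + (9 + 155)) - 5625*√3) = 1/((-32447 + 164) - 5625*√3) = 1/(-32283 - 5625*√3)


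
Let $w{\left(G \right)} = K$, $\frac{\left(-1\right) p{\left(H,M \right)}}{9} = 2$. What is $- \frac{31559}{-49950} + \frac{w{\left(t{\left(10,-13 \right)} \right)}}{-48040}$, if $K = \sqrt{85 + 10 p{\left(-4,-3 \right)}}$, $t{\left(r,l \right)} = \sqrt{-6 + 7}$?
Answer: $\frac{31559}{49950} - \frac{i \sqrt{95}}{48040} \approx 0.63181 - 0.00020289 i$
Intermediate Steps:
$t{\left(r,l \right)} = 1$ ($t{\left(r,l \right)} = \sqrt{1} = 1$)
$p{\left(H,M \right)} = -18$ ($p{\left(H,M \right)} = \left(-9\right) 2 = -18$)
$K = i \sqrt{95}$ ($K = \sqrt{85 + 10 \left(-18\right)} = \sqrt{85 - 180} = \sqrt{-95} = i \sqrt{95} \approx 9.7468 i$)
$w{\left(G \right)} = i \sqrt{95}$
$- \frac{31559}{-49950} + \frac{w{\left(t{\left(10,-13 \right)} \right)}}{-48040} = - \frac{31559}{-49950} + \frac{i \sqrt{95}}{-48040} = \left(-31559\right) \left(- \frac{1}{49950}\right) + i \sqrt{95} \left(- \frac{1}{48040}\right) = \frac{31559}{49950} - \frac{i \sqrt{95}}{48040}$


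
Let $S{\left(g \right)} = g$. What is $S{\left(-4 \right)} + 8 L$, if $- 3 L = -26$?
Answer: $\frac{196}{3} \approx 65.333$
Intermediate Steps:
$L = \frac{26}{3}$ ($L = \left(- \frac{1}{3}\right) \left(-26\right) = \frac{26}{3} \approx 8.6667$)
$S{\left(-4 \right)} + 8 L = -4 + 8 \cdot \frac{26}{3} = -4 + \frac{208}{3} = \frac{196}{3}$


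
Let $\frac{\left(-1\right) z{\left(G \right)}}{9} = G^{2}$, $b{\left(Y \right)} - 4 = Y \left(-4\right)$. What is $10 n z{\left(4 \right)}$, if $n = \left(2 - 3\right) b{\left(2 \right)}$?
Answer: $-5760$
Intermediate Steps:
$b{\left(Y \right)} = 4 - 4 Y$ ($b{\left(Y \right)} = 4 + Y \left(-4\right) = 4 - 4 Y$)
$n = 4$ ($n = \left(2 - 3\right) \left(4 - 8\right) = - (4 - 8) = \left(-1\right) \left(-4\right) = 4$)
$z{\left(G \right)} = - 9 G^{2}$
$10 n z{\left(4 \right)} = 10 \cdot 4 \left(- 9 \cdot 4^{2}\right) = 40 \left(\left(-9\right) 16\right) = 40 \left(-144\right) = -5760$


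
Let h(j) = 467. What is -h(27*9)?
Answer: -467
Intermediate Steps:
-h(27*9) = -1*467 = -467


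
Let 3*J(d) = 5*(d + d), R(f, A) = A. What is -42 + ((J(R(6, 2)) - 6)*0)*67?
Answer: -42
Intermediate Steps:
J(d) = 10*d/3 (J(d) = (5*(d + d))/3 = (5*(2*d))/3 = (10*d)/3 = 10*d/3)
-42 + ((J(R(6, 2)) - 6)*0)*67 = -42 + (((10/3)*2 - 6)*0)*67 = -42 + ((20/3 - 6)*0)*67 = -42 + ((2/3)*0)*67 = -42 + 0*67 = -42 + 0 = -42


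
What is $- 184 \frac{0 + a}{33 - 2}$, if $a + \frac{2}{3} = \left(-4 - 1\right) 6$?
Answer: $\frac{16928}{93} \approx 182.02$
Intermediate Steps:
$a = - \frac{92}{3}$ ($a = - \frac{2}{3} + \left(-4 - 1\right) 6 = - \frac{2}{3} - 30 = - \frac{92}{3} \approx -30.667$)
$- 184 \frac{0 + a}{33 - 2} = - 184 \frac{0 - \frac{92}{3}}{33 - 2} = - 184 \left(- \frac{92}{3 \cdot 31}\right) = - 184 \left(\left(- \frac{92}{3}\right) \frac{1}{31}\right) = \left(-184\right) \left(- \frac{92}{93}\right) = \frac{16928}{93}$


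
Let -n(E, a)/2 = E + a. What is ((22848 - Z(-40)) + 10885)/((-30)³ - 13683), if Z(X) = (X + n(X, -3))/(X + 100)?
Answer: -1011967/1220490 ≈ -0.82915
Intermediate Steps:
n(E, a) = -2*E - 2*a (n(E, a) = -2*(E + a) = -2*E - 2*a)
Z(X) = (6 - X)/(100 + X) (Z(X) = (X + (-2*X - 2*(-3)))/(X + 100) = (X + (-2*X + 6))/(100 + X) = (X + (6 - 2*X))/(100 + X) = (6 - X)/(100 + X))
((22848 - Z(-40)) + 10885)/((-30)³ - 13683) = ((22848 - (6 - 1*(-40))/(100 - 40)) + 10885)/((-30)³ - 13683) = ((22848 - (6 + 40)/60) + 10885)/(-27000 - 13683) = ((22848 - 46/60) + 10885)/(-40683) = ((22848 - 1*23/30) + 10885)*(-1/40683) = ((22848 - 23/30) + 10885)*(-1/40683) = (685417/30 + 10885)*(-1/40683) = (1011967/30)*(-1/40683) = -1011967/1220490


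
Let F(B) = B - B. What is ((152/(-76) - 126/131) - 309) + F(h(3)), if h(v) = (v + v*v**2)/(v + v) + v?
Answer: -40867/131 ≈ -311.96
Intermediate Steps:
h(v) = v + (v + v**3)/(2*v) (h(v) = (v + v**3)/((2*v)) + v = (v + v**3)*(1/(2*v)) + v = (v + v**3)/(2*v) + v = v + (v + v**3)/(2*v))
F(B) = 0
((152/(-76) - 126/131) - 309) + F(h(3)) = ((152/(-76) - 126/131) - 309) + 0 = ((152*(-1/76) - 126*1/131) - 309) + 0 = ((-2 - 126/131) - 309) + 0 = (-388/131 - 309) + 0 = -40867/131 + 0 = -40867/131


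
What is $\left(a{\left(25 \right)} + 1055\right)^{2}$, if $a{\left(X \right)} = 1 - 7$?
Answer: $1100401$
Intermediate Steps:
$a{\left(X \right)} = -6$
$\left(a{\left(25 \right)} + 1055\right)^{2} = \left(-6 + 1055\right)^{2} = 1049^{2} = 1100401$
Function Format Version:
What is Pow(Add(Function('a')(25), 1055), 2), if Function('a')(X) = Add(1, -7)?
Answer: 1100401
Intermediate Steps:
Function('a')(X) = -6
Pow(Add(Function('a')(25), 1055), 2) = Pow(Add(-6, 1055), 2) = Pow(1049, 2) = 1100401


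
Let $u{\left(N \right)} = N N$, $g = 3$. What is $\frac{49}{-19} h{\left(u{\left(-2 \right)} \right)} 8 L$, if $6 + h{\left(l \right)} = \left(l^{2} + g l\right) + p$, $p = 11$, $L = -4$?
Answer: $\frac{51744}{19} \approx 2723.4$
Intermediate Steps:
$u{\left(N \right)} = N^{2}$
$h{\left(l \right)} = 5 + l^{2} + 3 l$ ($h{\left(l \right)} = -6 + \left(\left(l^{2} + 3 l\right) + 11\right) = -6 + \left(11 + l^{2} + 3 l\right) = 5 + l^{2} + 3 l$)
$\frac{49}{-19} h{\left(u{\left(-2 \right)} \right)} 8 L = \frac{49}{-19} \left(5 + \left(\left(-2\right)^{2}\right)^{2} + 3 \left(-2\right)^{2}\right) 8 \left(-4\right) = 49 \left(- \frac{1}{19}\right) \left(5 + 4^{2} + 3 \cdot 4\right) \left(-32\right) = - \frac{49 \left(5 + 16 + 12\right)}{19} \left(-32\right) = \left(- \frac{49}{19}\right) 33 \left(-32\right) = \left(- \frac{1617}{19}\right) \left(-32\right) = \frac{51744}{19}$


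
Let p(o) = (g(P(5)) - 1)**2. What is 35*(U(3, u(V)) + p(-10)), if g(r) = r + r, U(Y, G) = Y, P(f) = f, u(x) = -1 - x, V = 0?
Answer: 2940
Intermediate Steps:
g(r) = 2*r
p(o) = 81 (p(o) = (2*5 - 1)**2 = (10 - 1)**2 = 9**2 = 81)
35*(U(3, u(V)) + p(-10)) = 35*(3 + 81) = 35*84 = 2940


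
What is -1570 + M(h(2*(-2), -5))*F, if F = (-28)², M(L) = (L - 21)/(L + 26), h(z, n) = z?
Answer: -27070/11 ≈ -2460.9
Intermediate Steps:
M(L) = (-21 + L)/(26 + L)
F = 784
-1570 + M(h(2*(-2), -5))*F = -1570 + ((-21 + 2*(-2))/(26 + 2*(-2)))*784 = -1570 + ((-21 - 4)/(26 - 4))*784 = -1570 + (-25/22)*784 = -1570 + ((1/22)*(-25))*784 = -1570 - 25/22*784 = -1570 - 9800/11 = -27070/11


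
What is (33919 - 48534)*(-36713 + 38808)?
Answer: -30618425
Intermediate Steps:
(33919 - 48534)*(-36713 + 38808) = -14615*2095 = -30618425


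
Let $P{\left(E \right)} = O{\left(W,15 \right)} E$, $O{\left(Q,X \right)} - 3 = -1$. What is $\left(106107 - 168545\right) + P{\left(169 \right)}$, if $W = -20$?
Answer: $-62100$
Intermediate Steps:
$O{\left(Q,X \right)} = 2$ ($O{\left(Q,X \right)} = 3 - 1 = 2$)
$P{\left(E \right)} = 2 E$
$\left(106107 - 168545\right) + P{\left(169 \right)} = \left(106107 - 168545\right) + 2 \cdot 169 = -62438 + 338 = -62100$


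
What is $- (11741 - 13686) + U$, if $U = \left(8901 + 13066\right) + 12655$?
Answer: $36567$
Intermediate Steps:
$U = 34622$ ($U = 21967 + 12655 = 34622$)
$- (11741 - 13686) + U = - (11741 - 13686) + 34622 = \left(-1\right) \left(-1945\right) + 34622 = 1945 + 34622 = 36567$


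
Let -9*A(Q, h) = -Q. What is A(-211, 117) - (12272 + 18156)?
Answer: -274063/9 ≈ -30451.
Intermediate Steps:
A(Q, h) = Q/9 (A(Q, h) = -(-1)*Q/9 = Q/9)
A(-211, 117) - (12272 + 18156) = (⅑)*(-211) - (12272 + 18156) = -211/9 - 1*30428 = -211/9 - 30428 = -274063/9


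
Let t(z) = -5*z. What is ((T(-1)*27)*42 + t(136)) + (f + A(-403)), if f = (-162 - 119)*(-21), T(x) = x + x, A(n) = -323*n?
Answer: 133122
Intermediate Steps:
T(x) = 2*x
f = 5901 (f = -281*(-21) = 5901)
((T(-1)*27)*42 + t(136)) + (f + A(-403)) = (((2*(-1))*27)*42 - 5*136) + (5901 - 323*(-403)) = (-2*27*42 - 680) + (5901 + 130169) = (-54*42 - 680) + 136070 = (-2268 - 680) + 136070 = -2948 + 136070 = 133122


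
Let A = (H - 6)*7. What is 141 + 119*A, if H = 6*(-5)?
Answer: -29847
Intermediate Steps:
H = -30
A = -252 (A = (-30 - 6)*7 = -36*7 = -252)
141 + 119*A = 141 + 119*(-252) = 141 - 29988 = -29847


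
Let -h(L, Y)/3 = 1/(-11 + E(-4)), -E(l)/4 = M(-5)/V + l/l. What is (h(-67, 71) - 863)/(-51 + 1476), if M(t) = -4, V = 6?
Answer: -31922/52725 ≈ -0.60544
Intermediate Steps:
E(l) = -4/3 (E(l) = -4*(-4/6 + l/l) = -4*(-4*⅙ + 1) = -4*(-⅔ + 1) = -4*⅓ = -4/3)
h(L, Y) = 9/37 (h(L, Y) = -3/(-11 - 4/3) = -3/(-37/3) = -3*(-3/37) = 9/37)
(h(-67, 71) - 863)/(-51 + 1476) = (9/37 - 863)/(-51 + 1476) = -31922/37/1425 = -31922/37*1/1425 = -31922/52725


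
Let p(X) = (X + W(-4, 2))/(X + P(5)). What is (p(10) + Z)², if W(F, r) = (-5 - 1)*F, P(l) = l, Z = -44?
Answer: 391876/225 ≈ 1741.7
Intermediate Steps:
W(F, r) = -6*F
p(X) = (24 + X)/(5 + X) (p(X) = (X - 6*(-4))/(X + 5) = (X + 24)/(5 + X) = (24 + X)/(5 + X))
(p(10) + Z)² = ((24 + 10)/(5 + 10) - 44)² = (34/15 - 44)² = (-626/15)² = 391876/225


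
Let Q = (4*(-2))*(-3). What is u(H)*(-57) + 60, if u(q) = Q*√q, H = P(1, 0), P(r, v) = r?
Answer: -1308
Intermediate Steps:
H = 1
Q = 24 (Q = -8*(-3) = 24)
u(q) = 24*√q
u(H)*(-57) + 60 = (24*√1)*(-57) + 60 = (24*1)*(-57) + 60 = 24*(-57) + 60 = -1368 + 60 = -1308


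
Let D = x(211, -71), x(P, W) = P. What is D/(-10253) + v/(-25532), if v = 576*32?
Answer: -48592637/65444899 ≈ -0.74250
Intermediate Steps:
v = 18432
D = 211
D/(-10253) + v/(-25532) = 211/(-10253) + 18432/(-25532) = 211*(-1/10253) + 18432*(-1/25532) = -211/10253 - 4608/6383 = -48592637/65444899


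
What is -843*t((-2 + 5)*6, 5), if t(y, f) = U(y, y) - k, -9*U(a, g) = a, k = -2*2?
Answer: -1686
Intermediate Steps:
k = -4
U(a, g) = -a/9
t(y, f) = 4 - y/9 (t(y, f) = -y/9 - 1*(-4) = -y/9 + 4 = 4 - y/9)
-843*t((-2 + 5)*6, 5) = -843*(4 - (-2 + 5)*6/9) = -843*(4 - 6/3) = -843*(4 - 1/9*18) = -843*(4 - 2) = -843*2 = -1686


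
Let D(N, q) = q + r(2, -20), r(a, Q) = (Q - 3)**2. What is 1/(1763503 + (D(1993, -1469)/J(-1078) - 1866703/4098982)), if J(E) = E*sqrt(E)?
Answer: 4639748164119769015692686694/8182207693698286846796136206614931 + 14897270027583856220*I*sqrt(22)/8182207693698286846796136206614931 ≈ 5.6705e-7 + 8.5398e-15*I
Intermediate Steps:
r(a, Q) = (-3 + Q)**2
D(N, q) = 529 + q (D(N, q) = q + (-3 - 20)**2 = q + (-23)**2 = q + 529 = 529 + q)
J(E) = E**(3/2)
1/(1763503 + (D(1993, -1469)/J(-1078) - 1866703/4098982)) = 1/(1763503 + ((529 - 1469)/((-1078)**(3/2)) - 1866703/4098982)) = 1/(1763503 + (-940*I*sqrt(22)/166012 - 1866703*1/4098982)) = 1/(1763503 + (-235*I*sqrt(22)/41503 - 1866703/4098982)) = 1/(1763503 + (-1866703/4098982 - 235*I*sqrt(22)/41503)) = 1/(7228565187243/4098982 - 235*I*sqrt(22)/41503)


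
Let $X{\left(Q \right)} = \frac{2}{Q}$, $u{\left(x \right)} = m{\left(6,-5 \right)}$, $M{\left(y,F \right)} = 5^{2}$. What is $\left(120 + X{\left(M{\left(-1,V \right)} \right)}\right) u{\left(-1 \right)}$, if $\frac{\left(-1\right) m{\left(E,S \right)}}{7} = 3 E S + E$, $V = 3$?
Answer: $\frac{1765176}{25} \approx 70607.0$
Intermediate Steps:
$M{\left(y,F \right)} = 25$
$m{\left(E,S \right)} = - 7 E - 21 E S$ ($m{\left(E,S \right)} = - 7 \left(3 E S + E\right) = - 7 \left(E + 3 E S\right) = - 7 E - 21 E S$)
$u{\left(x \right)} = 588$ ($u{\left(x \right)} = \left(-7\right) 6 \left(1 + 3 \left(-5\right)\right) = \left(-7\right) 6 \left(1 - 15\right) = \left(-7\right) 6 \left(-14\right) = 588$)
$\left(120 + X{\left(M{\left(-1,V \right)} \right)}\right) u{\left(-1 \right)} = \left(120 + \frac{2}{25}\right) 588 = \frac{3002}{25} \cdot 588 = \frac{1765176}{25}$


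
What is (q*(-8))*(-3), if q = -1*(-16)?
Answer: 384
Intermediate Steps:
q = 16
(q*(-8))*(-3) = (16*(-8))*(-3) = -128*(-3) = 384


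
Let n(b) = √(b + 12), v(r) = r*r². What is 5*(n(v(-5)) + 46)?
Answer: 230 + 5*I*√113 ≈ 230.0 + 53.151*I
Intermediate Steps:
v(r) = r³
n(b) = √(12 + b)
5*(n(v(-5)) + 46) = 5*(√(12 + (-5)³) + 46) = 5*(√(12 - 125) + 46) = 5*(√(-113) + 46) = 5*(I*√113 + 46) = 5*(46 + I*√113) = 230 + 5*I*√113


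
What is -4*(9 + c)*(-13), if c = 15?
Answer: 1248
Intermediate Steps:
-4*(9 + c)*(-13) = -4*(9 + 15)*(-13) = -4*24*(-13) = -96*(-13) = 1248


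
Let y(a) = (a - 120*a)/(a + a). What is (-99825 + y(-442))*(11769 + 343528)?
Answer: -70977326393/2 ≈ -3.5489e+10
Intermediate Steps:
y(a) = -119/2 (y(a) = (-119*a)/((2*a)) = (-119*a)*(1/(2*a)) = -119/2)
(-99825 + y(-442))*(11769 + 343528) = (-99825 - 119/2)*(11769 + 343528) = -199769/2*355297 = -70977326393/2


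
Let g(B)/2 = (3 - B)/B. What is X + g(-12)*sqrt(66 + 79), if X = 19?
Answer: 19 - 5*sqrt(145)/2 ≈ -11.104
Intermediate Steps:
g(B) = 2*(3 - B)/B (g(B) = 2*((3 - B)/B) = 2*(3 - B)/B)
X + g(-12)*sqrt(66 + 79) = 19 + (-2 + 6/(-12))*sqrt(66 + 79) = 19 + (-2 + 6*(-1/12))*sqrt(145) = 19 + (-2 - 1/2)*sqrt(145) = 19 - 5*sqrt(145)/2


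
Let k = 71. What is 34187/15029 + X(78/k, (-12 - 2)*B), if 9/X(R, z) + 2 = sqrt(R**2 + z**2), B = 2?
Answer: 22665715895/9864193976 + 213*sqrt(989557)/656344 ≈ 2.6206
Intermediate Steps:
X(R, z) = 9/(-2 + sqrt(R**2 + z**2))
34187/15029 + X(78/k, (-12 - 2)*B) = 34187/15029 + 9/(-2 + sqrt((78/71)**2 + ((-12 - 2)*2)**2)) = 34187*(1/15029) + 9/(-2 + sqrt((78*(1/71))**2 + (-14*2)**2)) = 34187/15029 + 9/(-2 + sqrt((78/71)**2 + (-28)**2)) = 34187/15029 + 9/(-2 + sqrt(6084/5041 + 784)) = 34187/15029 + 9/(-2 + sqrt(3958228/5041)) = 34187/15029 + 9/(-2 + 2*sqrt(989557)/71)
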